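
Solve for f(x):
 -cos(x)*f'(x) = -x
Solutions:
 f(x) = C1 + Integral(x/cos(x), x)


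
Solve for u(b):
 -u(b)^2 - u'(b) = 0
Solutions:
 u(b) = 1/(C1 + b)


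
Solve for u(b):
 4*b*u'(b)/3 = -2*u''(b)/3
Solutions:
 u(b) = C1 + C2*erf(b)


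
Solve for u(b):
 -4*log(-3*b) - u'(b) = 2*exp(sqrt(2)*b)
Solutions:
 u(b) = C1 - 4*b*log(-b) + 4*b*(1 - log(3)) - sqrt(2)*exp(sqrt(2)*b)


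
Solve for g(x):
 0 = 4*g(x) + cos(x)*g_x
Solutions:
 g(x) = C1*(sin(x)^2 - 2*sin(x) + 1)/(sin(x)^2 + 2*sin(x) + 1)


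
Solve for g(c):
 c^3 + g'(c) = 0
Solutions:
 g(c) = C1 - c^4/4


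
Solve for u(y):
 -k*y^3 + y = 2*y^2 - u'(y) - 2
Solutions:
 u(y) = C1 + k*y^4/4 + 2*y^3/3 - y^2/2 - 2*y


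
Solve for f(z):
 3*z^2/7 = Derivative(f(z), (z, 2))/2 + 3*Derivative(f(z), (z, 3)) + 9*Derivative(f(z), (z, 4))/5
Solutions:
 f(z) = C1 + C2*z + C3*exp(z*(-5 + sqrt(15))/6) + C4*exp(-z*(sqrt(15) + 5)/6) + z^4/14 - 12*z^3/7 + 972*z^2/35


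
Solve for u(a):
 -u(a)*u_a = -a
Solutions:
 u(a) = -sqrt(C1 + a^2)
 u(a) = sqrt(C1 + a^2)


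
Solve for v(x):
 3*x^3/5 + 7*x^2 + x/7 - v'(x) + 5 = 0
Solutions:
 v(x) = C1 + 3*x^4/20 + 7*x^3/3 + x^2/14 + 5*x


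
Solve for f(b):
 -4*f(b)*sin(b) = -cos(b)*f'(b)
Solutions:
 f(b) = C1/cos(b)^4


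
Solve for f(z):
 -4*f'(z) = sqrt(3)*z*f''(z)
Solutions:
 f(z) = C1 + C2*z^(1 - 4*sqrt(3)/3)


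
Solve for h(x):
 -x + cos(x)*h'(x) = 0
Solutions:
 h(x) = C1 + Integral(x/cos(x), x)


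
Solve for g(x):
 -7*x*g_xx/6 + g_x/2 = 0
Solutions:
 g(x) = C1 + C2*x^(10/7)


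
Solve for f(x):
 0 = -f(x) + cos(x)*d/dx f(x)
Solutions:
 f(x) = C1*sqrt(sin(x) + 1)/sqrt(sin(x) - 1)


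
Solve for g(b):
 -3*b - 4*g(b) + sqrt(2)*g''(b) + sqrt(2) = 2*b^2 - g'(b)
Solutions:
 g(b) = C1*exp(sqrt(2)*b*(-1 + sqrt(1 + 16*sqrt(2)))/4) + C2*exp(-sqrt(2)*b*(1 + sqrt(1 + 16*sqrt(2)))/4) - b^2/2 - b - 1/4


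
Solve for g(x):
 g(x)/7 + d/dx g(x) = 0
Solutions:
 g(x) = C1*exp(-x/7)


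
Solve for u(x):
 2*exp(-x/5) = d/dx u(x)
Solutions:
 u(x) = C1 - 10*exp(-x/5)


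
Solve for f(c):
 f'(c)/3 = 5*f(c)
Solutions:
 f(c) = C1*exp(15*c)


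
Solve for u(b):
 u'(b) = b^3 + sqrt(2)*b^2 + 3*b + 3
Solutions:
 u(b) = C1 + b^4/4 + sqrt(2)*b^3/3 + 3*b^2/2 + 3*b


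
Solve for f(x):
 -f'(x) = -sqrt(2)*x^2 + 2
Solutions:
 f(x) = C1 + sqrt(2)*x^3/3 - 2*x


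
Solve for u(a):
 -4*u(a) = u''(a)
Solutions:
 u(a) = C1*sin(2*a) + C2*cos(2*a)


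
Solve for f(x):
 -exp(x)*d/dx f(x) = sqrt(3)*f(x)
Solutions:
 f(x) = C1*exp(sqrt(3)*exp(-x))


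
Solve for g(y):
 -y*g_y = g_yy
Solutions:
 g(y) = C1 + C2*erf(sqrt(2)*y/2)


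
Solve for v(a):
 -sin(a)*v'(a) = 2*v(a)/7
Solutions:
 v(a) = C1*(cos(a) + 1)^(1/7)/(cos(a) - 1)^(1/7)


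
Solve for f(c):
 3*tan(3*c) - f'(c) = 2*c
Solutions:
 f(c) = C1 - c^2 - log(cos(3*c))


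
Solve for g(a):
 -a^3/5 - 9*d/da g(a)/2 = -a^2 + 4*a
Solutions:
 g(a) = C1 - a^4/90 + 2*a^3/27 - 4*a^2/9


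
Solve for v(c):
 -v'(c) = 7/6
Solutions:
 v(c) = C1 - 7*c/6


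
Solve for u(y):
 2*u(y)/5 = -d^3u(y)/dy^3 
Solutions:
 u(y) = C3*exp(-2^(1/3)*5^(2/3)*y/5) + (C1*sin(2^(1/3)*sqrt(3)*5^(2/3)*y/10) + C2*cos(2^(1/3)*sqrt(3)*5^(2/3)*y/10))*exp(2^(1/3)*5^(2/3)*y/10)


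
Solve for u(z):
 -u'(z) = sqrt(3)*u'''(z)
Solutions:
 u(z) = C1 + C2*sin(3^(3/4)*z/3) + C3*cos(3^(3/4)*z/3)


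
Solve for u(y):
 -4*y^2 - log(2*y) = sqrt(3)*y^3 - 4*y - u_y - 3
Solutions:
 u(y) = C1 + sqrt(3)*y^4/4 + 4*y^3/3 - 2*y^2 + y*log(y) - 4*y + y*log(2)


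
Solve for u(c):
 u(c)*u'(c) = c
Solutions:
 u(c) = -sqrt(C1 + c^2)
 u(c) = sqrt(C1 + c^2)


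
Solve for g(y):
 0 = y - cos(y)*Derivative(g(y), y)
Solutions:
 g(y) = C1 + Integral(y/cos(y), y)


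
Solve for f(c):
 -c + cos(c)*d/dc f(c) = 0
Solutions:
 f(c) = C1 + Integral(c/cos(c), c)


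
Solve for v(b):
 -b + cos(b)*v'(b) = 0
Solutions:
 v(b) = C1 + Integral(b/cos(b), b)


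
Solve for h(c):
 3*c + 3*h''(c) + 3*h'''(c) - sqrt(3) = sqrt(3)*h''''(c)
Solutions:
 h(c) = C1 + C2*c + C3*exp(c*(sqrt(3) + sqrt(3 + 4*sqrt(3)))/2) + C4*exp(c*(-sqrt(3 + 4*sqrt(3)) + sqrt(3))/2) - c^3/6 + c^2*(sqrt(3) + 3)/6


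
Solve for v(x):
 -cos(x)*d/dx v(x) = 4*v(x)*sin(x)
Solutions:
 v(x) = C1*cos(x)^4


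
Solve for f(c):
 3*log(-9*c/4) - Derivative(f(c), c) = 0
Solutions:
 f(c) = C1 + 3*c*log(-c) + 3*c*(-2*log(2) - 1 + 2*log(3))


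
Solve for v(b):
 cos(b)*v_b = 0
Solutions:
 v(b) = C1


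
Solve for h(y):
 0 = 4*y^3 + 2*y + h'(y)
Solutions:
 h(y) = C1 - y^4 - y^2


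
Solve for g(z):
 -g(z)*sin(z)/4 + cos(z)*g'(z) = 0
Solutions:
 g(z) = C1/cos(z)^(1/4)


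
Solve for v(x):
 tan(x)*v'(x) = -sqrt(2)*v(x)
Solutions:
 v(x) = C1/sin(x)^(sqrt(2))


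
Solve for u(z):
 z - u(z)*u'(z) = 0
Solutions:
 u(z) = -sqrt(C1 + z^2)
 u(z) = sqrt(C1 + z^2)


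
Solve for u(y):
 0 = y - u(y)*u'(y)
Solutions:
 u(y) = -sqrt(C1 + y^2)
 u(y) = sqrt(C1 + y^2)


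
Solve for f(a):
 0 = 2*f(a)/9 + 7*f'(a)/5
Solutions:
 f(a) = C1*exp(-10*a/63)


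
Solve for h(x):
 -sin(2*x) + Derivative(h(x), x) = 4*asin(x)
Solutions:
 h(x) = C1 + 4*x*asin(x) + 4*sqrt(1 - x^2) - cos(2*x)/2


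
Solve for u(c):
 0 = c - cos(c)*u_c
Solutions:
 u(c) = C1 + Integral(c/cos(c), c)


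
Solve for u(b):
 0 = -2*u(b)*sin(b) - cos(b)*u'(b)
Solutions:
 u(b) = C1*cos(b)^2


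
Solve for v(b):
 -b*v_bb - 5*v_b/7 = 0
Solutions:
 v(b) = C1 + C2*b^(2/7)


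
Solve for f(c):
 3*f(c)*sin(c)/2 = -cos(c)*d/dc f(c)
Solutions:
 f(c) = C1*cos(c)^(3/2)


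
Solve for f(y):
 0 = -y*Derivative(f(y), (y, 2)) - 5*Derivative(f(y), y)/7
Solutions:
 f(y) = C1 + C2*y^(2/7)


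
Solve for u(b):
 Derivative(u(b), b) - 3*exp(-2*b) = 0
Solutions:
 u(b) = C1 - 3*exp(-2*b)/2


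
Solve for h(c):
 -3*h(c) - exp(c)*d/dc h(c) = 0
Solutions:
 h(c) = C1*exp(3*exp(-c))


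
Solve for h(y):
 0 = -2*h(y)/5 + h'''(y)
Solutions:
 h(y) = C3*exp(2^(1/3)*5^(2/3)*y/5) + (C1*sin(2^(1/3)*sqrt(3)*5^(2/3)*y/10) + C2*cos(2^(1/3)*sqrt(3)*5^(2/3)*y/10))*exp(-2^(1/3)*5^(2/3)*y/10)


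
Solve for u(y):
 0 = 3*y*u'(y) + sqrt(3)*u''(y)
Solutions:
 u(y) = C1 + C2*erf(sqrt(2)*3^(1/4)*y/2)


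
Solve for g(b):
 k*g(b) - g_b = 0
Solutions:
 g(b) = C1*exp(b*k)


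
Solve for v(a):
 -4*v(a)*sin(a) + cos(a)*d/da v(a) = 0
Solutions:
 v(a) = C1/cos(a)^4


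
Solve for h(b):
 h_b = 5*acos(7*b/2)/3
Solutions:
 h(b) = C1 + 5*b*acos(7*b/2)/3 - 5*sqrt(4 - 49*b^2)/21


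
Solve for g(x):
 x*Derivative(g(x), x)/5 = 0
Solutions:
 g(x) = C1


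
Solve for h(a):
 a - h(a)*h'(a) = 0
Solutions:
 h(a) = -sqrt(C1 + a^2)
 h(a) = sqrt(C1 + a^2)


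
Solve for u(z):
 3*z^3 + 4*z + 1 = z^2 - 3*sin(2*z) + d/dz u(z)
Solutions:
 u(z) = C1 + 3*z^4/4 - z^3/3 + 2*z^2 + z - 3*cos(2*z)/2


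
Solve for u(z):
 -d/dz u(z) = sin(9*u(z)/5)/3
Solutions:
 z/3 + 5*log(cos(9*u(z)/5) - 1)/18 - 5*log(cos(9*u(z)/5) + 1)/18 = C1


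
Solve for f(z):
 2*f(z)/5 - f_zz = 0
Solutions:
 f(z) = C1*exp(-sqrt(10)*z/5) + C2*exp(sqrt(10)*z/5)


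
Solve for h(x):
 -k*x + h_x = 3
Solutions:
 h(x) = C1 + k*x^2/2 + 3*x


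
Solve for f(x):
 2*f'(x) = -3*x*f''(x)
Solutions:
 f(x) = C1 + C2*x^(1/3)


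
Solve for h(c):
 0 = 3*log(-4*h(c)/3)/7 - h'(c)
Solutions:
 -7*Integral(1/(log(-_y) - log(3) + 2*log(2)), (_y, h(c)))/3 = C1 - c


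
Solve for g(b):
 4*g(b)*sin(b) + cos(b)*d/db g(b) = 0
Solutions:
 g(b) = C1*cos(b)^4


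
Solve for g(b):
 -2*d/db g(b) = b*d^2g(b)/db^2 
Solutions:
 g(b) = C1 + C2/b


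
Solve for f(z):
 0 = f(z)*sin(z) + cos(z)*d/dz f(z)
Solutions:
 f(z) = C1*cos(z)


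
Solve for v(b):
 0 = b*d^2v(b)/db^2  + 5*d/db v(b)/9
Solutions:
 v(b) = C1 + C2*b^(4/9)


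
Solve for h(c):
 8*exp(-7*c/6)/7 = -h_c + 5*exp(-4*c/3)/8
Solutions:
 h(c) = C1 - 15*exp(-4*c/3)/32 + 48*exp(-7*c/6)/49


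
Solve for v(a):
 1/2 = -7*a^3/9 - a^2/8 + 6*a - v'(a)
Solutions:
 v(a) = C1 - 7*a^4/36 - a^3/24 + 3*a^2 - a/2


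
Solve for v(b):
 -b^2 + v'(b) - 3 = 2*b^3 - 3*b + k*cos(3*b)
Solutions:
 v(b) = C1 + b^4/2 + b^3/3 - 3*b^2/2 + 3*b + k*sin(3*b)/3


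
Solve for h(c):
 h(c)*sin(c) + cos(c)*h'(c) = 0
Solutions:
 h(c) = C1*cos(c)


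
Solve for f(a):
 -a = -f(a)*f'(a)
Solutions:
 f(a) = -sqrt(C1 + a^2)
 f(a) = sqrt(C1 + a^2)


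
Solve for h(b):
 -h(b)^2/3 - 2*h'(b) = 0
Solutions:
 h(b) = 6/(C1 + b)


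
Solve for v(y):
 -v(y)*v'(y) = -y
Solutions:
 v(y) = -sqrt(C1 + y^2)
 v(y) = sqrt(C1 + y^2)


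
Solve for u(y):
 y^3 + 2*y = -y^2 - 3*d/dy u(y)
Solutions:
 u(y) = C1 - y^4/12 - y^3/9 - y^2/3


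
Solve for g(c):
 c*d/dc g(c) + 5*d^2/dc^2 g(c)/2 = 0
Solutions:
 g(c) = C1 + C2*erf(sqrt(5)*c/5)


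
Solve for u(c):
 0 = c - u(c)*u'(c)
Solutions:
 u(c) = -sqrt(C1 + c^2)
 u(c) = sqrt(C1 + c^2)


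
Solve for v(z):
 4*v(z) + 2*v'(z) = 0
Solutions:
 v(z) = C1*exp(-2*z)


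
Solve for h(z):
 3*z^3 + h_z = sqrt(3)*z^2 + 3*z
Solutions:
 h(z) = C1 - 3*z^4/4 + sqrt(3)*z^3/3 + 3*z^2/2


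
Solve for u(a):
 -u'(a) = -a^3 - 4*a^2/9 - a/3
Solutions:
 u(a) = C1 + a^4/4 + 4*a^3/27 + a^2/6


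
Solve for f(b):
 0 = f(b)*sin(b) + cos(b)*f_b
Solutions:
 f(b) = C1*cos(b)


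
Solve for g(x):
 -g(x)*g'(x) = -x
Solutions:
 g(x) = -sqrt(C1 + x^2)
 g(x) = sqrt(C1 + x^2)


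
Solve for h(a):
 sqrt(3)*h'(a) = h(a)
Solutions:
 h(a) = C1*exp(sqrt(3)*a/3)


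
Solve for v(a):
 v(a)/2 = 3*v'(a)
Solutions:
 v(a) = C1*exp(a/6)


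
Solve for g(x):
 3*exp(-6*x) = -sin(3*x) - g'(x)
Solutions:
 g(x) = C1 + cos(3*x)/3 + exp(-6*x)/2


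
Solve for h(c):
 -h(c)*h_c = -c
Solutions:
 h(c) = -sqrt(C1 + c^2)
 h(c) = sqrt(C1 + c^2)


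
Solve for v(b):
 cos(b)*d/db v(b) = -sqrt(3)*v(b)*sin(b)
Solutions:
 v(b) = C1*cos(b)^(sqrt(3))


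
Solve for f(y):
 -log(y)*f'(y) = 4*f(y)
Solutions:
 f(y) = C1*exp(-4*li(y))


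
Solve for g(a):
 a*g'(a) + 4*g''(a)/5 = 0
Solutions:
 g(a) = C1 + C2*erf(sqrt(10)*a/4)


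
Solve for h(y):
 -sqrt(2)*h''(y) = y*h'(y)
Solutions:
 h(y) = C1 + C2*erf(2^(1/4)*y/2)


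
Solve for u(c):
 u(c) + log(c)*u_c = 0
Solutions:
 u(c) = C1*exp(-li(c))


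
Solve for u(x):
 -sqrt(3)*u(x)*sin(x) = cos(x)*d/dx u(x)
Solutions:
 u(x) = C1*cos(x)^(sqrt(3))


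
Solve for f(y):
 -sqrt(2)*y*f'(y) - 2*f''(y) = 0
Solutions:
 f(y) = C1 + C2*erf(2^(1/4)*y/2)


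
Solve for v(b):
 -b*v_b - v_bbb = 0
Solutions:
 v(b) = C1 + Integral(C2*airyai(-b) + C3*airybi(-b), b)


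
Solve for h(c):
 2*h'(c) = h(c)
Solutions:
 h(c) = C1*exp(c/2)


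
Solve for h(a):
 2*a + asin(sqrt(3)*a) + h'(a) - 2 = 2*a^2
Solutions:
 h(a) = C1 + 2*a^3/3 - a^2 - a*asin(sqrt(3)*a) + 2*a - sqrt(3)*sqrt(1 - 3*a^2)/3


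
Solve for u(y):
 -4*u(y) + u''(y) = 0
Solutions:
 u(y) = C1*exp(-2*y) + C2*exp(2*y)


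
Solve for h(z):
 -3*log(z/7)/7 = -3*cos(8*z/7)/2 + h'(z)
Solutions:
 h(z) = C1 - 3*z*log(z)/7 + 3*z/7 + 3*z*log(7)/7 + 21*sin(8*z/7)/16


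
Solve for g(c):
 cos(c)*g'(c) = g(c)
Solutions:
 g(c) = C1*sqrt(sin(c) + 1)/sqrt(sin(c) - 1)


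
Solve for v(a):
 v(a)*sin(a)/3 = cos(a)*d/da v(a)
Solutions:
 v(a) = C1/cos(a)^(1/3)


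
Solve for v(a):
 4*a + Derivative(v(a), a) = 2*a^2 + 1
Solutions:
 v(a) = C1 + 2*a^3/3 - 2*a^2 + a


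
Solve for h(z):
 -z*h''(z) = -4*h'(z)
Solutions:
 h(z) = C1 + C2*z^5


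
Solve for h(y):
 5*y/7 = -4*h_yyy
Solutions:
 h(y) = C1 + C2*y + C3*y^2 - 5*y^4/672


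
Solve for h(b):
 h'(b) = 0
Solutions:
 h(b) = C1


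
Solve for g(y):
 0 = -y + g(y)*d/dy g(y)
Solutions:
 g(y) = -sqrt(C1 + y^2)
 g(y) = sqrt(C1 + y^2)


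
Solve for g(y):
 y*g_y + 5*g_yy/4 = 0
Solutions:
 g(y) = C1 + C2*erf(sqrt(10)*y/5)


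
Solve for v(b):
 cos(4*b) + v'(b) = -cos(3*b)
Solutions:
 v(b) = C1 - sin(3*b)/3 - sin(4*b)/4


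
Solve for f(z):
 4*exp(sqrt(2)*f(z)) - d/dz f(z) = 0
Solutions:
 f(z) = sqrt(2)*(2*log(-1/(C1 + 4*z)) - log(2))/4


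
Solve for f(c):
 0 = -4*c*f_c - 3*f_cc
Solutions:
 f(c) = C1 + C2*erf(sqrt(6)*c/3)


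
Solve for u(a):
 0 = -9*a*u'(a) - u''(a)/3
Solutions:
 u(a) = C1 + C2*erf(3*sqrt(6)*a/2)


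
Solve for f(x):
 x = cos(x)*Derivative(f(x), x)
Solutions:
 f(x) = C1 + Integral(x/cos(x), x)


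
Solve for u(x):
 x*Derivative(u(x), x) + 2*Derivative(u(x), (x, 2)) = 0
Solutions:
 u(x) = C1 + C2*erf(x/2)


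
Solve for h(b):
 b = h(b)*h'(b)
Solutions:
 h(b) = -sqrt(C1 + b^2)
 h(b) = sqrt(C1 + b^2)


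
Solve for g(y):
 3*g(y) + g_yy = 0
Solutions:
 g(y) = C1*sin(sqrt(3)*y) + C2*cos(sqrt(3)*y)


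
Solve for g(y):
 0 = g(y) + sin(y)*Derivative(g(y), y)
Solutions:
 g(y) = C1*sqrt(cos(y) + 1)/sqrt(cos(y) - 1)


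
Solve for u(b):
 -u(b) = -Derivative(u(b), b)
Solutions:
 u(b) = C1*exp(b)


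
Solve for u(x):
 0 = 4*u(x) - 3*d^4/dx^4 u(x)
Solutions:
 u(x) = C1*exp(-sqrt(2)*3^(3/4)*x/3) + C2*exp(sqrt(2)*3^(3/4)*x/3) + C3*sin(sqrt(2)*3^(3/4)*x/3) + C4*cos(sqrt(2)*3^(3/4)*x/3)


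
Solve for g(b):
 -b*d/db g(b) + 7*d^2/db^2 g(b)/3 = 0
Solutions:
 g(b) = C1 + C2*erfi(sqrt(42)*b/14)


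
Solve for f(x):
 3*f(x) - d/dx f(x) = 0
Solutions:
 f(x) = C1*exp(3*x)


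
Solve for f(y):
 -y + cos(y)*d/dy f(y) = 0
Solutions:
 f(y) = C1 + Integral(y/cos(y), y)


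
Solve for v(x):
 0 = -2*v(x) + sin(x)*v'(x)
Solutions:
 v(x) = C1*(cos(x) - 1)/(cos(x) + 1)


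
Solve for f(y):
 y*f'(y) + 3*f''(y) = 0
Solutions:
 f(y) = C1 + C2*erf(sqrt(6)*y/6)


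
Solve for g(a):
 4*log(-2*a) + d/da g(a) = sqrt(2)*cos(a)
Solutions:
 g(a) = C1 - 4*a*log(-a) - 4*a*log(2) + 4*a + sqrt(2)*sin(a)


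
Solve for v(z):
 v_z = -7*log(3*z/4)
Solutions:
 v(z) = C1 - 7*z*log(z) + z*log(16384/2187) + 7*z


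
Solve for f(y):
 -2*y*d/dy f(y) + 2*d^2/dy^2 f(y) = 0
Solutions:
 f(y) = C1 + C2*erfi(sqrt(2)*y/2)


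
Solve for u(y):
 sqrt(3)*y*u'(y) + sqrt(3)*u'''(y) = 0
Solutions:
 u(y) = C1 + Integral(C2*airyai(-y) + C3*airybi(-y), y)


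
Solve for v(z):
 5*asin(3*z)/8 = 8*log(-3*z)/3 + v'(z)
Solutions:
 v(z) = C1 - 8*z*log(-z)/3 + 5*z*asin(3*z)/8 - 8*z*log(3)/3 + 8*z/3 + 5*sqrt(1 - 9*z^2)/24


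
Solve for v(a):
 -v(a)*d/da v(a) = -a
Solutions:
 v(a) = -sqrt(C1 + a^2)
 v(a) = sqrt(C1 + a^2)


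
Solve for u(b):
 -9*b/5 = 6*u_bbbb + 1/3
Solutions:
 u(b) = C1 + C2*b + C3*b^2 + C4*b^3 - b^5/400 - b^4/432


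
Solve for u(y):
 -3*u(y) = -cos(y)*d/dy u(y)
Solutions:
 u(y) = C1*(sin(y) + 1)^(3/2)/(sin(y) - 1)^(3/2)


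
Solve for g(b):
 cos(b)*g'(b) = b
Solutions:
 g(b) = C1 + Integral(b/cos(b), b)


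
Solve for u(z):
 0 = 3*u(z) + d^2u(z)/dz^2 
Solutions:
 u(z) = C1*sin(sqrt(3)*z) + C2*cos(sqrt(3)*z)


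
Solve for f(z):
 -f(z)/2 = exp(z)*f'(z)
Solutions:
 f(z) = C1*exp(exp(-z)/2)


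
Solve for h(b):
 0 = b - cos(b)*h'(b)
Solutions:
 h(b) = C1 + Integral(b/cos(b), b)


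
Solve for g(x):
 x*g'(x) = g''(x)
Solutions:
 g(x) = C1 + C2*erfi(sqrt(2)*x/2)


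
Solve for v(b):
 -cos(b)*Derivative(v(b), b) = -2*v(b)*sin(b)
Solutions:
 v(b) = C1/cos(b)^2


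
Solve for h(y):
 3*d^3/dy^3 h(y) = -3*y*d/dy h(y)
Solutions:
 h(y) = C1 + Integral(C2*airyai(-y) + C3*airybi(-y), y)


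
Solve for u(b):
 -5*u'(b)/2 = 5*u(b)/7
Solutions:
 u(b) = C1*exp(-2*b/7)


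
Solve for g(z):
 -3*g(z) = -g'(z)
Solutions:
 g(z) = C1*exp(3*z)


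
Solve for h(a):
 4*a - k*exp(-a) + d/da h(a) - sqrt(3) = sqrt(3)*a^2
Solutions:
 h(a) = C1 + sqrt(3)*a^3/3 - 2*a^2 + sqrt(3)*a - k*exp(-a)


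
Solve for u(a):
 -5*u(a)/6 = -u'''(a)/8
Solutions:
 u(a) = C3*exp(20^(1/3)*3^(2/3)*a/3) + (C1*sin(20^(1/3)*3^(1/6)*a/2) + C2*cos(20^(1/3)*3^(1/6)*a/2))*exp(-20^(1/3)*3^(2/3)*a/6)


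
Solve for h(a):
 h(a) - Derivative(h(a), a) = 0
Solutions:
 h(a) = C1*exp(a)


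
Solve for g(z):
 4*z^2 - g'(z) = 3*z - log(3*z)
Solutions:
 g(z) = C1 + 4*z^3/3 - 3*z^2/2 + z*log(z) - z + z*log(3)


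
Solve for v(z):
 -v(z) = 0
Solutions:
 v(z) = 0


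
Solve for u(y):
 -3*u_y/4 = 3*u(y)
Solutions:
 u(y) = C1*exp(-4*y)


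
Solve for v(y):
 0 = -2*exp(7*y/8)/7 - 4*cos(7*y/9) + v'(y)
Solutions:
 v(y) = C1 + 16*exp(7*y/8)/49 + 36*sin(7*y/9)/7


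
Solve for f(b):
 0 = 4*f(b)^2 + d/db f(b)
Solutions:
 f(b) = 1/(C1 + 4*b)


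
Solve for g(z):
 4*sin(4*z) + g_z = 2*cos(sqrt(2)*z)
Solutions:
 g(z) = C1 + sqrt(2)*sin(sqrt(2)*z) + cos(4*z)


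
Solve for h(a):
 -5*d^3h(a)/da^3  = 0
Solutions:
 h(a) = C1 + C2*a + C3*a^2


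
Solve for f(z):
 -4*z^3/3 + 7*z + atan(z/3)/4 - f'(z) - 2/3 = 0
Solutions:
 f(z) = C1 - z^4/3 + 7*z^2/2 + z*atan(z/3)/4 - 2*z/3 - 3*log(z^2 + 9)/8


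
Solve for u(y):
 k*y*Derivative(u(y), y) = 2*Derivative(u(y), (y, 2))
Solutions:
 u(y) = Piecewise((-sqrt(pi)*C1*erf(y*sqrt(-k)/2)/sqrt(-k) - C2, (k > 0) | (k < 0)), (-C1*y - C2, True))


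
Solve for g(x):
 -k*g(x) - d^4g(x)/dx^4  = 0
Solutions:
 g(x) = C1*exp(-x*(-k)^(1/4)) + C2*exp(x*(-k)^(1/4)) + C3*exp(-I*x*(-k)^(1/4)) + C4*exp(I*x*(-k)^(1/4))


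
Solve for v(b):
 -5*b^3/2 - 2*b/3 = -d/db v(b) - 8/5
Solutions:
 v(b) = C1 + 5*b^4/8 + b^2/3 - 8*b/5


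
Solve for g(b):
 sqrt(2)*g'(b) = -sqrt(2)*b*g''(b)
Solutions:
 g(b) = C1 + C2*log(b)


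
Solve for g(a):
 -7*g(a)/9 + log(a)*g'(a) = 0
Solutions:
 g(a) = C1*exp(7*li(a)/9)


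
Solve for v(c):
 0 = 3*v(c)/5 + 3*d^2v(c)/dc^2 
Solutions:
 v(c) = C1*sin(sqrt(5)*c/5) + C2*cos(sqrt(5)*c/5)


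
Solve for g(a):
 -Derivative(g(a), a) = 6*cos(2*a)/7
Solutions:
 g(a) = C1 - 3*sin(2*a)/7


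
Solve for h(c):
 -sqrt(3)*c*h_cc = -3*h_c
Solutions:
 h(c) = C1 + C2*c^(1 + sqrt(3))


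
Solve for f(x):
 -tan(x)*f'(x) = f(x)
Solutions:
 f(x) = C1/sin(x)


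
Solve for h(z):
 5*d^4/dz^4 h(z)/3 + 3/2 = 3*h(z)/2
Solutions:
 h(z) = C1*exp(-10^(3/4)*sqrt(3)*z/10) + C2*exp(10^(3/4)*sqrt(3)*z/10) + C3*sin(10^(3/4)*sqrt(3)*z/10) + C4*cos(10^(3/4)*sqrt(3)*z/10) + 1


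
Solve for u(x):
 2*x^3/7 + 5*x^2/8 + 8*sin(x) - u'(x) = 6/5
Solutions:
 u(x) = C1 + x^4/14 + 5*x^3/24 - 6*x/5 - 8*cos(x)


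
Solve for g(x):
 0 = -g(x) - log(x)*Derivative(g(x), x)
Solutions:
 g(x) = C1*exp(-li(x))


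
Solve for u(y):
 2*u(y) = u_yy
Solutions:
 u(y) = C1*exp(-sqrt(2)*y) + C2*exp(sqrt(2)*y)


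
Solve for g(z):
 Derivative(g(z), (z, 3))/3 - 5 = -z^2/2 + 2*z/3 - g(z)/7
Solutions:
 g(z) = C3*exp(-3^(1/3)*7^(2/3)*z/7) - 7*z^2/2 + 14*z/3 + (C1*sin(3^(5/6)*7^(2/3)*z/14) + C2*cos(3^(5/6)*7^(2/3)*z/14))*exp(3^(1/3)*7^(2/3)*z/14) + 35


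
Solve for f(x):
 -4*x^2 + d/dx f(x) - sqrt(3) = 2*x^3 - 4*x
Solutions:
 f(x) = C1 + x^4/2 + 4*x^3/3 - 2*x^2 + sqrt(3)*x


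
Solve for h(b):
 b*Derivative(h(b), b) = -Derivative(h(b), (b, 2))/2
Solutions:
 h(b) = C1 + C2*erf(b)


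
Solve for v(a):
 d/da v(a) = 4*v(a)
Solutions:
 v(a) = C1*exp(4*a)


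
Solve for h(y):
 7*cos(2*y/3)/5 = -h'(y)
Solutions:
 h(y) = C1 - 21*sin(2*y/3)/10


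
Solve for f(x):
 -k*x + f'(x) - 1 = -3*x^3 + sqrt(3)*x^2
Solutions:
 f(x) = C1 + k*x^2/2 - 3*x^4/4 + sqrt(3)*x^3/3 + x


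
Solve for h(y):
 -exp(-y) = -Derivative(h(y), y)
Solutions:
 h(y) = C1 - exp(-y)


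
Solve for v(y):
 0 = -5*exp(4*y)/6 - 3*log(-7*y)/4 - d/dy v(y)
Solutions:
 v(y) = C1 - 3*y*log(-y)/4 + 3*y*(1 - log(7))/4 - 5*exp(4*y)/24


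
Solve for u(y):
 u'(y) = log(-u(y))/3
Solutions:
 -li(-u(y)) = C1 + y/3


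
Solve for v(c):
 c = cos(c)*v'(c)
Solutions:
 v(c) = C1 + Integral(c/cos(c), c)


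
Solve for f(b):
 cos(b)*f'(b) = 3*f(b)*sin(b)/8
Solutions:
 f(b) = C1/cos(b)^(3/8)


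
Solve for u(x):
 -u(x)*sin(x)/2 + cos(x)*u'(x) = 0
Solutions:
 u(x) = C1/sqrt(cos(x))


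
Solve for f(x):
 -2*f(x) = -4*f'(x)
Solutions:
 f(x) = C1*exp(x/2)


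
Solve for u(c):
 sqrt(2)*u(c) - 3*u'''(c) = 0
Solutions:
 u(c) = C3*exp(2^(1/6)*3^(2/3)*c/3) + (C1*sin(6^(1/6)*c/2) + C2*cos(6^(1/6)*c/2))*exp(-2^(1/6)*3^(2/3)*c/6)


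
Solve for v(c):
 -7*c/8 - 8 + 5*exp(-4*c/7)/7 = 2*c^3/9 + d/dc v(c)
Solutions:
 v(c) = C1 - c^4/18 - 7*c^2/16 - 8*c - 5*exp(-4*c/7)/4


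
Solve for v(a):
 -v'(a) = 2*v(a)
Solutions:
 v(a) = C1*exp(-2*a)


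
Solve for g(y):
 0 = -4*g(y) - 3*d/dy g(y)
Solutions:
 g(y) = C1*exp(-4*y/3)


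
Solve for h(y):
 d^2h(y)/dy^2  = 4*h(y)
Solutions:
 h(y) = C1*exp(-2*y) + C2*exp(2*y)


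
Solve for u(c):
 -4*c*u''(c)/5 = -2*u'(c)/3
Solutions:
 u(c) = C1 + C2*c^(11/6)


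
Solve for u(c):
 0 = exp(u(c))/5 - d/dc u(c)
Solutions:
 u(c) = log(-1/(C1 + c)) + log(5)


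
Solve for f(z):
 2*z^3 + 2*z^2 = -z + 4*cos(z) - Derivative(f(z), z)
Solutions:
 f(z) = C1 - z^4/2 - 2*z^3/3 - z^2/2 + 4*sin(z)


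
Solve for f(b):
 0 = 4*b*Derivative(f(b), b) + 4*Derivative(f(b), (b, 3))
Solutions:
 f(b) = C1 + Integral(C2*airyai(-b) + C3*airybi(-b), b)


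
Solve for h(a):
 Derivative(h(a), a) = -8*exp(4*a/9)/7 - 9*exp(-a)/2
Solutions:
 h(a) = C1 - 18*exp(4*a/9)/7 + 9*exp(-a)/2


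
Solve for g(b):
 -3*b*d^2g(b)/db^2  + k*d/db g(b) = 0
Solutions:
 g(b) = C1 + b^(re(k)/3 + 1)*(C2*sin(log(b)*Abs(im(k))/3) + C3*cos(log(b)*im(k)/3))


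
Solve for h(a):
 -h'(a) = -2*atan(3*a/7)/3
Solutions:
 h(a) = C1 + 2*a*atan(3*a/7)/3 - 7*log(9*a^2 + 49)/9


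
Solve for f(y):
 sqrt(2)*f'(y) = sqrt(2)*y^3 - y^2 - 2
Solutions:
 f(y) = C1 + y^4/4 - sqrt(2)*y^3/6 - sqrt(2)*y


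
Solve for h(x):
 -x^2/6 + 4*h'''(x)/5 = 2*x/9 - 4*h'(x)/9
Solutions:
 h(x) = C1 + C2*sin(sqrt(5)*x/3) + C3*cos(sqrt(5)*x/3) + x^3/8 + x^2/4 - 27*x/20


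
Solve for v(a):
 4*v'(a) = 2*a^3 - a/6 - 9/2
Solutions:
 v(a) = C1 + a^4/8 - a^2/48 - 9*a/8


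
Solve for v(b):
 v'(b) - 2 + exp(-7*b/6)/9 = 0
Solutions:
 v(b) = C1 + 2*b + 2*exp(-7*b/6)/21


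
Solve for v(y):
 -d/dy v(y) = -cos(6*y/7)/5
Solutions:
 v(y) = C1 + 7*sin(6*y/7)/30


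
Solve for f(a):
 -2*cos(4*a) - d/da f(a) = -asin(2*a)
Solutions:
 f(a) = C1 + a*asin(2*a) + sqrt(1 - 4*a^2)/2 - sin(4*a)/2


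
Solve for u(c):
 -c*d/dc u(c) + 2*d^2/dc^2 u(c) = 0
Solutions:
 u(c) = C1 + C2*erfi(c/2)


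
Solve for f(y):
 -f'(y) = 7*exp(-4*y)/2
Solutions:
 f(y) = C1 + 7*exp(-4*y)/8


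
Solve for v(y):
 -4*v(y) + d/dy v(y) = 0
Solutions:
 v(y) = C1*exp(4*y)


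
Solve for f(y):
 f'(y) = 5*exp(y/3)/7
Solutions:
 f(y) = C1 + 15*exp(y/3)/7


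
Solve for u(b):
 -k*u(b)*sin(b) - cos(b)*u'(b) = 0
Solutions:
 u(b) = C1*exp(k*log(cos(b)))


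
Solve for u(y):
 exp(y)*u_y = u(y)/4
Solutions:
 u(y) = C1*exp(-exp(-y)/4)


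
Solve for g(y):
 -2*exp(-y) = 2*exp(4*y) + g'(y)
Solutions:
 g(y) = C1 - exp(4*y)/2 + 2*exp(-y)


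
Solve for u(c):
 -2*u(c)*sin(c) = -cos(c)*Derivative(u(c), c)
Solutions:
 u(c) = C1/cos(c)^2


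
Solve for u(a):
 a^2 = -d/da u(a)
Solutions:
 u(a) = C1 - a^3/3


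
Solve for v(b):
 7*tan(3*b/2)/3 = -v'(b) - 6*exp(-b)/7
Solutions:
 v(b) = C1 - 7*log(tan(3*b/2)^2 + 1)/9 + 6*exp(-b)/7


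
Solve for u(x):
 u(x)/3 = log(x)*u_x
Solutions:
 u(x) = C1*exp(li(x)/3)


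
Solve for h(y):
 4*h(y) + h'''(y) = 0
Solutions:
 h(y) = C3*exp(-2^(2/3)*y) + (C1*sin(2^(2/3)*sqrt(3)*y/2) + C2*cos(2^(2/3)*sqrt(3)*y/2))*exp(2^(2/3)*y/2)


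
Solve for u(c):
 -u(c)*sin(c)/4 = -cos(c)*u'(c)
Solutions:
 u(c) = C1/cos(c)^(1/4)


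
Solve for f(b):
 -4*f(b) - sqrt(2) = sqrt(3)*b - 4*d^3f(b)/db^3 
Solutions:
 f(b) = C3*exp(b) - sqrt(3)*b/4 + (C1*sin(sqrt(3)*b/2) + C2*cos(sqrt(3)*b/2))*exp(-b/2) - sqrt(2)/4


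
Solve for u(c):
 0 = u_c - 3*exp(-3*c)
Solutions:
 u(c) = C1 - exp(-3*c)


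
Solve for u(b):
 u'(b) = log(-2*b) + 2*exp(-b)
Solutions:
 u(b) = C1 + b*log(-b) + b*(-1 + log(2)) - 2*exp(-b)


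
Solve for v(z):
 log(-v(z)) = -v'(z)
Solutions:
 -li(-v(z)) = C1 - z


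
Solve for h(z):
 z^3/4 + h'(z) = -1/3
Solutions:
 h(z) = C1 - z^4/16 - z/3


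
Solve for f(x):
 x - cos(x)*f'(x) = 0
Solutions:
 f(x) = C1 + Integral(x/cos(x), x)


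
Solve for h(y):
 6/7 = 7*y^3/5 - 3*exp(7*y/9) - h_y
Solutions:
 h(y) = C1 + 7*y^4/20 - 6*y/7 - 27*exp(7*y/9)/7


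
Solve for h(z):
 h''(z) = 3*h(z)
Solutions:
 h(z) = C1*exp(-sqrt(3)*z) + C2*exp(sqrt(3)*z)


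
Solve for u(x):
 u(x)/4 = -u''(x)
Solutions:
 u(x) = C1*sin(x/2) + C2*cos(x/2)


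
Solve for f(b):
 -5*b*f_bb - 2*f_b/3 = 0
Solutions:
 f(b) = C1 + C2*b^(13/15)


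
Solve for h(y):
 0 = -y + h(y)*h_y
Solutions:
 h(y) = -sqrt(C1 + y^2)
 h(y) = sqrt(C1 + y^2)


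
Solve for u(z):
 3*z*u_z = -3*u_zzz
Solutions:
 u(z) = C1 + Integral(C2*airyai(-z) + C3*airybi(-z), z)


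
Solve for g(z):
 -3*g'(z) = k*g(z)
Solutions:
 g(z) = C1*exp(-k*z/3)


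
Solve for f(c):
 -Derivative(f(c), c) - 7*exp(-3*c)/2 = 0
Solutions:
 f(c) = C1 + 7*exp(-3*c)/6


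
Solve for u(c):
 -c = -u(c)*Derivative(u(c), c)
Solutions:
 u(c) = -sqrt(C1 + c^2)
 u(c) = sqrt(C1 + c^2)


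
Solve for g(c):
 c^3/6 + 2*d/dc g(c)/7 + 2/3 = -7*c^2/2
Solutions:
 g(c) = C1 - 7*c^4/48 - 49*c^3/12 - 7*c/3


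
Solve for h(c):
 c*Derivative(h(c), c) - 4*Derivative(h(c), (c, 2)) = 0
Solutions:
 h(c) = C1 + C2*erfi(sqrt(2)*c/4)


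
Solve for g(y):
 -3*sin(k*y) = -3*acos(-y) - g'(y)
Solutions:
 g(y) = C1 - 3*y*acos(-y) - 3*sqrt(1 - y^2) + 3*Piecewise((-cos(k*y)/k, Ne(k, 0)), (0, True))


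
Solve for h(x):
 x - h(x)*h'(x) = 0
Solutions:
 h(x) = -sqrt(C1 + x^2)
 h(x) = sqrt(C1 + x^2)


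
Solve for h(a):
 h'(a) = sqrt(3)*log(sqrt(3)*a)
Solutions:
 h(a) = C1 + sqrt(3)*a*log(a) - sqrt(3)*a + sqrt(3)*a*log(3)/2


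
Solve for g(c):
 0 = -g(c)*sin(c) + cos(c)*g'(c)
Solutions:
 g(c) = C1/cos(c)


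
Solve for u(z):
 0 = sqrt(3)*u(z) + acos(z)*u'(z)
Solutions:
 u(z) = C1*exp(-sqrt(3)*Integral(1/acos(z), z))


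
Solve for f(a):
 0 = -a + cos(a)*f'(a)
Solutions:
 f(a) = C1 + Integral(a/cos(a), a)


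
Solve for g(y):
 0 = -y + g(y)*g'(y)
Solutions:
 g(y) = -sqrt(C1 + y^2)
 g(y) = sqrt(C1 + y^2)


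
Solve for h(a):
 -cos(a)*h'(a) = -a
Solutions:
 h(a) = C1 + Integral(a/cos(a), a)


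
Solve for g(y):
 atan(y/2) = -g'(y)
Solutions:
 g(y) = C1 - y*atan(y/2) + log(y^2 + 4)


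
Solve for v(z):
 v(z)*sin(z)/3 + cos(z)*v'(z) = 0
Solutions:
 v(z) = C1*cos(z)^(1/3)


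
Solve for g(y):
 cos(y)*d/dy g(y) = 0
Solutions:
 g(y) = C1


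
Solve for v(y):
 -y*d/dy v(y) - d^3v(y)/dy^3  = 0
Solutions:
 v(y) = C1 + Integral(C2*airyai(-y) + C3*airybi(-y), y)


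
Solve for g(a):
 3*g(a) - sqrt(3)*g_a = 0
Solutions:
 g(a) = C1*exp(sqrt(3)*a)


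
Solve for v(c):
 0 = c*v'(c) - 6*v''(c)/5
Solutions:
 v(c) = C1 + C2*erfi(sqrt(15)*c/6)


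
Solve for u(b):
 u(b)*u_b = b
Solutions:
 u(b) = -sqrt(C1 + b^2)
 u(b) = sqrt(C1 + b^2)


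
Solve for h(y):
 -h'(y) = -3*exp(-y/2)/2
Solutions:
 h(y) = C1 - 3*exp(-y/2)


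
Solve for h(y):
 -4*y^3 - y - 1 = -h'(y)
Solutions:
 h(y) = C1 + y^4 + y^2/2 + y


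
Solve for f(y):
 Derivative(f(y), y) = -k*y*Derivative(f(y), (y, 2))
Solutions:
 f(y) = C1 + y^(((re(k) - 1)*re(k) + im(k)^2)/(re(k)^2 + im(k)^2))*(C2*sin(log(y)*Abs(im(k))/(re(k)^2 + im(k)^2)) + C3*cos(log(y)*im(k)/(re(k)^2 + im(k)^2)))


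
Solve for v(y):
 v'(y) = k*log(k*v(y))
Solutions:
 li(k*v(y))/k = C1 + k*y


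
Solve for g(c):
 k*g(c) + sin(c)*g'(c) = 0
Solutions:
 g(c) = C1*exp(k*(-log(cos(c) - 1) + log(cos(c) + 1))/2)


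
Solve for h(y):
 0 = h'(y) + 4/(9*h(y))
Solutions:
 h(y) = -sqrt(C1 - 8*y)/3
 h(y) = sqrt(C1 - 8*y)/3


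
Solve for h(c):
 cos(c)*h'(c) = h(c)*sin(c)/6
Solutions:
 h(c) = C1/cos(c)^(1/6)


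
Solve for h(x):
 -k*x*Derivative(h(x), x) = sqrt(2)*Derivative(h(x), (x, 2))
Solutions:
 h(x) = Piecewise((-2^(3/4)*sqrt(pi)*C1*erf(2^(1/4)*sqrt(k)*x/2)/(2*sqrt(k)) - C2, (k > 0) | (k < 0)), (-C1*x - C2, True))


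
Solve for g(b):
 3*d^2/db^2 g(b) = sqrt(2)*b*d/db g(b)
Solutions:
 g(b) = C1 + C2*erfi(2^(3/4)*sqrt(3)*b/6)


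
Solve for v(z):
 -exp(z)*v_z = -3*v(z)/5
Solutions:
 v(z) = C1*exp(-3*exp(-z)/5)


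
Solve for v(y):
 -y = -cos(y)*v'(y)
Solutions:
 v(y) = C1 + Integral(y/cos(y), y)


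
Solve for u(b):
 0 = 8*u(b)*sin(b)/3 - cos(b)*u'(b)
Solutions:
 u(b) = C1/cos(b)^(8/3)


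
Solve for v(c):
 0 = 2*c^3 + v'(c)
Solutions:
 v(c) = C1 - c^4/2


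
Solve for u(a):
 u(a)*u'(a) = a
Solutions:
 u(a) = -sqrt(C1 + a^2)
 u(a) = sqrt(C1 + a^2)


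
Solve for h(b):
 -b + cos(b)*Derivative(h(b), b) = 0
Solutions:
 h(b) = C1 + Integral(b/cos(b), b)


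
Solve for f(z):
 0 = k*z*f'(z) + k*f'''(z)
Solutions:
 f(z) = C1 + Integral(C2*airyai(-z) + C3*airybi(-z), z)


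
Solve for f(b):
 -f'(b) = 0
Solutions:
 f(b) = C1


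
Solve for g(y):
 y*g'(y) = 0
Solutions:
 g(y) = C1


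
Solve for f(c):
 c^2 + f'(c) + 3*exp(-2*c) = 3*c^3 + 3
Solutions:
 f(c) = C1 + 3*c^4/4 - c^3/3 + 3*c + 3*exp(-2*c)/2


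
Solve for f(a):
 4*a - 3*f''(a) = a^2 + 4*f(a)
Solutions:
 f(a) = C1*sin(2*sqrt(3)*a/3) + C2*cos(2*sqrt(3)*a/3) - a^2/4 + a + 3/8


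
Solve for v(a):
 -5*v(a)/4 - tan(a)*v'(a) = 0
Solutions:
 v(a) = C1/sin(a)^(5/4)


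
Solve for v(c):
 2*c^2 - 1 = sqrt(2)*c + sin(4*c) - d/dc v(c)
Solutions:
 v(c) = C1 - 2*c^3/3 + sqrt(2)*c^2/2 + c - cos(4*c)/4


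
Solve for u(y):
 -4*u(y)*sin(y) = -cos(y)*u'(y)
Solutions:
 u(y) = C1/cos(y)^4


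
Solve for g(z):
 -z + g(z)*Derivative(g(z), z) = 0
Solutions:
 g(z) = -sqrt(C1 + z^2)
 g(z) = sqrt(C1 + z^2)


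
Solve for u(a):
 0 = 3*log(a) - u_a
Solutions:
 u(a) = C1 + 3*a*log(a) - 3*a


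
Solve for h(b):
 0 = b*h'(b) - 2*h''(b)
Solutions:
 h(b) = C1 + C2*erfi(b/2)


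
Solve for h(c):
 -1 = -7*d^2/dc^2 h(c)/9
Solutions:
 h(c) = C1 + C2*c + 9*c^2/14


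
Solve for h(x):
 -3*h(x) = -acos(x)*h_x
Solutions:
 h(x) = C1*exp(3*Integral(1/acos(x), x))


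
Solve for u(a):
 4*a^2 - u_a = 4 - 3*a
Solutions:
 u(a) = C1 + 4*a^3/3 + 3*a^2/2 - 4*a


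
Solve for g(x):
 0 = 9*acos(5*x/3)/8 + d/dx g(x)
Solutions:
 g(x) = C1 - 9*x*acos(5*x/3)/8 + 9*sqrt(9 - 25*x^2)/40


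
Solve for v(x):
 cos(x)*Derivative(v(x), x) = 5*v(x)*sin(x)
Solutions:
 v(x) = C1/cos(x)^5


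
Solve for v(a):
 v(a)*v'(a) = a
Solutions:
 v(a) = -sqrt(C1 + a^2)
 v(a) = sqrt(C1 + a^2)


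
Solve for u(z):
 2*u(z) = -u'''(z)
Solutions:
 u(z) = C3*exp(-2^(1/3)*z) + (C1*sin(2^(1/3)*sqrt(3)*z/2) + C2*cos(2^(1/3)*sqrt(3)*z/2))*exp(2^(1/3)*z/2)


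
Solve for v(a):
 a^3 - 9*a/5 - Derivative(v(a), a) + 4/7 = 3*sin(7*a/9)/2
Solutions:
 v(a) = C1 + a^4/4 - 9*a^2/10 + 4*a/7 + 27*cos(7*a/9)/14


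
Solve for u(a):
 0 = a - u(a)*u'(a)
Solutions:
 u(a) = -sqrt(C1 + a^2)
 u(a) = sqrt(C1 + a^2)


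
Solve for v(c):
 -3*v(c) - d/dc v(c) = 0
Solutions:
 v(c) = C1*exp(-3*c)


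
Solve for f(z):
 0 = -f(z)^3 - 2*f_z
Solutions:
 f(z) = -sqrt(-1/(C1 - z))
 f(z) = sqrt(-1/(C1 - z))


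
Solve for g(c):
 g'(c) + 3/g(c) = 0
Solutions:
 g(c) = -sqrt(C1 - 6*c)
 g(c) = sqrt(C1 - 6*c)


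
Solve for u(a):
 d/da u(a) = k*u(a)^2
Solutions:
 u(a) = -1/(C1 + a*k)


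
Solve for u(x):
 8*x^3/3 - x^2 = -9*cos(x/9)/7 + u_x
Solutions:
 u(x) = C1 + 2*x^4/3 - x^3/3 + 81*sin(x/9)/7


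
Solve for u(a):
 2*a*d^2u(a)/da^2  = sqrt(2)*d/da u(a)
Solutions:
 u(a) = C1 + C2*a^(sqrt(2)/2 + 1)


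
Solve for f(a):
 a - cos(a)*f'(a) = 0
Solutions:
 f(a) = C1 + Integral(a/cos(a), a)


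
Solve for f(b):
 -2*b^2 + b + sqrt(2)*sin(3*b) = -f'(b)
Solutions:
 f(b) = C1 + 2*b^3/3 - b^2/2 + sqrt(2)*cos(3*b)/3


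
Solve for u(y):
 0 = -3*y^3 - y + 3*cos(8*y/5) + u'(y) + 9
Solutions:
 u(y) = C1 + 3*y^4/4 + y^2/2 - 9*y - 15*sin(8*y/5)/8


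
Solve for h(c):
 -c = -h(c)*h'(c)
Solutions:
 h(c) = -sqrt(C1 + c^2)
 h(c) = sqrt(C1 + c^2)


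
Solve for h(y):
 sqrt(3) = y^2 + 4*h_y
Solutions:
 h(y) = C1 - y^3/12 + sqrt(3)*y/4


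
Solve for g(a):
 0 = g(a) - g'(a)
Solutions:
 g(a) = C1*exp(a)


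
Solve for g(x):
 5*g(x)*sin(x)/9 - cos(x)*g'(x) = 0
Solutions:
 g(x) = C1/cos(x)^(5/9)


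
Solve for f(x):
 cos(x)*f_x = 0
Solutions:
 f(x) = C1


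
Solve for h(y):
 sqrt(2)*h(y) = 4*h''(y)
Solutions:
 h(y) = C1*exp(-2^(1/4)*y/2) + C2*exp(2^(1/4)*y/2)


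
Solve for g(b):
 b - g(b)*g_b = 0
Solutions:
 g(b) = -sqrt(C1 + b^2)
 g(b) = sqrt(C1 + b^2)


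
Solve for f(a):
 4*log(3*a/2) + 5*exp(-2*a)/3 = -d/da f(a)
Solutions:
 f(a) = C1 - 4*a*log(a) + 4*a*(-log(3) + log(2) + 1) + 5*exp(-2*a)/6


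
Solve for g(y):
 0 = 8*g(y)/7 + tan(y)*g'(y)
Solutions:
 g(y) = C1/sin(y)^(8/7)


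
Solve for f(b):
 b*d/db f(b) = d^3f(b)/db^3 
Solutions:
 f(b) = C1 + Integral(C2*airyai(b) + C3*airybi(b), b)


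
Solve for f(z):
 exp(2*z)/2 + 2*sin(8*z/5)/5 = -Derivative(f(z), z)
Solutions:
 f(z) = C1 - exp(2*z)/4 + cos(8*z/5)/4


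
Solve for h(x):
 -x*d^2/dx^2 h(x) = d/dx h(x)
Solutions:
 h(x) = C1 + C2*log(x)


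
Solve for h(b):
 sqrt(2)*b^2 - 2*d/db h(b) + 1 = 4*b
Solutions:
 h(b) = C1 + sqrt(2)*b^3/6 - b^2 + b/2


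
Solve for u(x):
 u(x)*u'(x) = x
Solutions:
 u(x) = -sqrt(C1 + x^2)
 u(x) = sqrt(C1 + x^2)


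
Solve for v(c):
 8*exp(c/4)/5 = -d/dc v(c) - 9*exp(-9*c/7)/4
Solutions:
 v(c) = C1 - 32*exp(c/4)/5 + 7*exp(-9*c/7)/4


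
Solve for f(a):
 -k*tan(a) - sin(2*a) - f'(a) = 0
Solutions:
 f(a) = C1 + k*log(cos(a)) + cos(2*a)/2


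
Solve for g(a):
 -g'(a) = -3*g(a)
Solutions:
 g(a) = C1*exp(3*a)


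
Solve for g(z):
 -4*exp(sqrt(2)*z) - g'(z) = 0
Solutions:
 g(z) = C1 - 2*sqrt(2)*exp(sqrt(2)*z)


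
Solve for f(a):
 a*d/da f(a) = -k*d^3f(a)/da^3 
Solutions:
 f(a) = C1 + Integral(C2*airyai(a*(-1/k)^(1/3)) + C3*airybi(a*(-1/k)^(1/3)), a)


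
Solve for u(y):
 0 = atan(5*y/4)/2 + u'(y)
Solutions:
 u(y) = C1 - y*atan(5*y/4)/2 + log(25*y^2 + 16)/5


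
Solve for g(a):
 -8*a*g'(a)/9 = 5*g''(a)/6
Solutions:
 g(a) = C1 + C2*erf(2*sqrt(30)*a/15)


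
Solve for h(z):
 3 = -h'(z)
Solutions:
 h(z) = C1 - 3*z


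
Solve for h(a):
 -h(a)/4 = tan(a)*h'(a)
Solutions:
 h(a) = C1/sin(a)^(1/4)


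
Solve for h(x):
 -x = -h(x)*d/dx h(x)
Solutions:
 h(x) = -sqrt(C1 + x^2)
 h(x) = sqrt(C1 + x^2)


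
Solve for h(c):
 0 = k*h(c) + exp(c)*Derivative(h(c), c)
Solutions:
 h(c) = C1*exp(k*exp(-c))


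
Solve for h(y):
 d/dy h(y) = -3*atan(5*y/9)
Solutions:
 h(y) = C1 - 3*y*atan(5*y/9) + 27*log(25*y^2 + 81)/10


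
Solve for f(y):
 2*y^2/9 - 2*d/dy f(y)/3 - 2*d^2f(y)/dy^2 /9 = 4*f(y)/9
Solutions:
 f(y) = C1*exp(-2*y) + C2*exp(-y) + y^2/2 - 3*y/2 + 7/4


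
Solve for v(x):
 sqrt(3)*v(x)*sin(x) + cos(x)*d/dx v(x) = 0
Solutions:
 v(x) = C1*cos(x)^(sqrt(3))


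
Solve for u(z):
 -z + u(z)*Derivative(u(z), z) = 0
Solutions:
 u(z) = -sqrt(C1 + z^2)
 u(z) = sqrt(C1 + z^2)


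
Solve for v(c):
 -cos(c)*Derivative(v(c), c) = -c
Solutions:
 v(c) = C1 + Integral(c/cos(c), c)


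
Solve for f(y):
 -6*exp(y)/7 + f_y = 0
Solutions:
 f(y) = C1 + 6*exp(y)/7


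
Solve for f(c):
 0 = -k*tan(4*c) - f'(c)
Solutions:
 f(c) = C1 + k*log(cos(4*c))/4


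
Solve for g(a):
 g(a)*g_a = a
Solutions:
 g(a) = -sqrt(C1 + a^2)
 g(a) = sqrt(C1 + a^2)


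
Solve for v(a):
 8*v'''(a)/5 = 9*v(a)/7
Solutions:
 v(a) = C3*exp(45^(1/3)*7^(2/3)*a/14) + (C1*sin(3*3^(1/6)*5^(1/3)*7^(2/3)*a/28) + C2*cos(3*3^(1/6)*5^(1/3)*7^(2/3)*a/28))*exp(-45^(1/3)*7^(2/3)*a/28)


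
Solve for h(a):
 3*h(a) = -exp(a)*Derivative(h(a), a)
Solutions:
 h(a) = C1*exp(3*exp(-a))


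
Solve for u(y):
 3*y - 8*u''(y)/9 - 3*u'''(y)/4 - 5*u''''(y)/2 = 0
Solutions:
 u(y) = C1 + C2*y + 9*y^3/16 - 729*y^2/512 + (C3*sin(sqrt(1199)*y/60) + C4*cos(sqrt(1199)*y/60))*exp(-3*y/20)


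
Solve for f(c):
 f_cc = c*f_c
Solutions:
 f(c) = C1 + C2*erfi(sqrt(2)*c/2)


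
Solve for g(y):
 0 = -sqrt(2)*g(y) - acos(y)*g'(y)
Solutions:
 g(y) = C1*exp(-sqrt(2)*Integral(1/acos(y), y))


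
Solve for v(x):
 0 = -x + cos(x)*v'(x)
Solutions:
 v(x) = C1 + Integral(x/cos(x), x)


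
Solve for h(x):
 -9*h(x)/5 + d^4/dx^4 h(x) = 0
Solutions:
 h(x) = C1*exp(-sqrt(3)*5^(3/4)*x/5) + C2*exp(sqrt(3)*5^(3/4)*x/5) + C3*sin(sqrt(3)*5^(3/4)*x/5) + C4*cos(sqrt(3)*5^(3/4)*x/5)


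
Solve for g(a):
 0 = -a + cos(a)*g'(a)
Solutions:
 g(a) = C1 + Integral(a/cos(a), a)


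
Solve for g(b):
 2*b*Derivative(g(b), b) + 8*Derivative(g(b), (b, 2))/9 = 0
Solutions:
 g(b) = C1 + C2*erf(3*sqrt(2)*b/4)


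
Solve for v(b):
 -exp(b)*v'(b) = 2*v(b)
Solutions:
 v(b) = C1*exp(2*exp(-b))


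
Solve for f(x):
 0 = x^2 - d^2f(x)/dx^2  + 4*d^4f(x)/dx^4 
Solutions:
 f(x) = C1 + C2*x + C3*exp(-x/2) + C4*exp(x/2) + x^4/12 + 4*x^2


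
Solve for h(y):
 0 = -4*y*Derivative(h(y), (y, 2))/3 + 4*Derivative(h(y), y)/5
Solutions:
 h(y) = C1 + C2*y^(8/5)


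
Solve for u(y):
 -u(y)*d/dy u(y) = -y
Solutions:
 u(y) = -sqrt(C1 + y^2)
 u(y) = sqrt(C1 + y^2)


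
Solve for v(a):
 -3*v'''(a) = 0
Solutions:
 v(a) = C1 + C2*a + C3*a^2


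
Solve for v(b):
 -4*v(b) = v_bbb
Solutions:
 v(b) = C3*exp(-2^(2/3)*b) + (C1*sin(2^(2/3)*sqrt(3)*b/2) + C2*cos(2^(2/3)*sqrt(3)*b/2))*exp(2^(2/3)*b/2)


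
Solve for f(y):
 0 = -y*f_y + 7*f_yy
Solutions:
 f(y) = C1 + C2*erfi(sqrt(14)*y/14)


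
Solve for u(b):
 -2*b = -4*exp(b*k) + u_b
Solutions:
 u(b) = C1 - b^2 + 4*exp(b*k)/k


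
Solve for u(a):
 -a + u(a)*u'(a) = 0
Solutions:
 u(a) = -sqrt(C1 + a^2)
 u(a) = sqrt(C1 + a^2)


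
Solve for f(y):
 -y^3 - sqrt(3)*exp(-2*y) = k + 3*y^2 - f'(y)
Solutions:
 f(y) = C1 + k*y + y^4/4 + y^3 - sqrt(3)*exp(-2*y)/2


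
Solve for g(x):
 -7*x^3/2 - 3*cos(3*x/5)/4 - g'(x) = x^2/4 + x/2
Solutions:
 g(x) = C1 - 7*x^4/8 - x^3/12 - x^2/4 - 5*sin(3*x/5)/4


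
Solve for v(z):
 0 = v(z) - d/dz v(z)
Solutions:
 v(z) = C1*exp(z)


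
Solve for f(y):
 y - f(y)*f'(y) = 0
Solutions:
 f(y) = -sqrt(C1 + y^2)
 f(y) = sqrt(C1 + y^2)


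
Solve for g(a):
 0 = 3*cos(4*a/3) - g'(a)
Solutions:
 g(a) = C1 + 9*sin(4*a/3)/4


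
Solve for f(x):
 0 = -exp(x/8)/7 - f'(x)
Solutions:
 f(x) = C1 - 8*exp(x/8)/7


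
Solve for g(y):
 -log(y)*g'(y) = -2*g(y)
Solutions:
 g(y) = C1*exp(2*li(y))


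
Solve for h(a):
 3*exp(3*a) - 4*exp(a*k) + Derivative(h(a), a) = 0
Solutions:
 h(a) = C1 - exp(3*a) + 4*exp(a*k)/k


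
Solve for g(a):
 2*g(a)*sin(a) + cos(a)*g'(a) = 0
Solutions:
 g(a) = C1*cos(a)^2


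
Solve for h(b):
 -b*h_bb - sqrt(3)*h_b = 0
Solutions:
 h(b) = C1 + C2*b^(1 - sqrt(3))


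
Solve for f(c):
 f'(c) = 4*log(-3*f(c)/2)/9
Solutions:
 -9*Integral(1/(log(-_y) - log(2) + log(3)), (_y, f(c)))/4 = C1 - c


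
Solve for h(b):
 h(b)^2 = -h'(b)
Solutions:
 h(b) = 1/(C1 + b)
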